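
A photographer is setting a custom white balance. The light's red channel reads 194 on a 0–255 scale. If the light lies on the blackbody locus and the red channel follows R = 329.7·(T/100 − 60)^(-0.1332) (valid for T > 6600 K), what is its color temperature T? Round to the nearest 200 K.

11400 K

(t − 60)^(-0.1332) = 194/329.7 = 0.58841.
t − 60 = 0.58841^(1/-0.1332) = 0.58841^(-7.508) = 53.593, so t = 113.593.
T = 100·t = 11359 K → 11400 K to the nearest 200 K.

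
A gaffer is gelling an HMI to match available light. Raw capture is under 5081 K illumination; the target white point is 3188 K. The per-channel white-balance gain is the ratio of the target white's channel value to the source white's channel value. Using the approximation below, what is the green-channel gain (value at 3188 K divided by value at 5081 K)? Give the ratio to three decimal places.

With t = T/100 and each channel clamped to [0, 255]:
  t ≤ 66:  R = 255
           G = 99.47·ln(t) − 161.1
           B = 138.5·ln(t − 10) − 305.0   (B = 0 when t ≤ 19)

0.798

At 5081 K (t = 50.81):
  G = 99.47·ln 50.81 − 161.1 = 99.47·3.9281 − 161.1 = 229.627.
At 3188 K (t = 31.88):
  G = 99.47·ln 31.88 − 161.1 = 99.47·3.4620 − 161.1 = 183.263.
Gain = 183.263 / 229.627 = 0.7981 → 0.798.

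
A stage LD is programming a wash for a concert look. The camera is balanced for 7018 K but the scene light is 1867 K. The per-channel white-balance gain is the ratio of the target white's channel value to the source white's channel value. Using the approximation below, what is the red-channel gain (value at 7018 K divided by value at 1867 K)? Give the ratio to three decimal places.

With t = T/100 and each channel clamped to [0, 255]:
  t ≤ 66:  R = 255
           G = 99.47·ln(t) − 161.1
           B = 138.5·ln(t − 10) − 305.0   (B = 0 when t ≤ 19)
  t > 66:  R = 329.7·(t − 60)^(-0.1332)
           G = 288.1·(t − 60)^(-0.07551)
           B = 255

At 1867 K (t = 18.67):
  R = 255 by definition for t ≤ 66.
At 7018 K (t = 70.18):
  R = 329.7·(70.18 − 60)^(-0.1332) = 329.7·10.18^(-0.1332) = 329.7·0.73412 = 242.040.
Gain = 242.040 / 255.000 = 0.9492 → 0.949.

0.949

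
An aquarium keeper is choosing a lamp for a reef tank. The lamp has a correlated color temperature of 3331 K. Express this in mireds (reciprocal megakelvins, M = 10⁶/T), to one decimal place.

M = 10⁶ / 3331 = 300.210 → 300.2 mireds.

300.2 mireds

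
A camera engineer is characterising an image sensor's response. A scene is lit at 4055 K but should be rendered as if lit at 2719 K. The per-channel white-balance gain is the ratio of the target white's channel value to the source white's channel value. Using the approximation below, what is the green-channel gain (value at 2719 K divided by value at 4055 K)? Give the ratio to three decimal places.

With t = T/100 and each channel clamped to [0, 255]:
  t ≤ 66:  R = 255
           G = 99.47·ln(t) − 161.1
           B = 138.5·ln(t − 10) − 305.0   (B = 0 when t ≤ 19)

At 4055 K (t = 40.55):
  G = 99.47·ln 40.55 − 161.1 = 99.47·3.7025 − 161.1 = 207.191.
At 2719 K (t = 27.19):
  G = 99.47·ln 27.19 − 161.1 = 99.47·3.3028 − 161.1 = 167.434.
Gain = 167.434 / 207.191 = 0.8081 → 0.808.

0.808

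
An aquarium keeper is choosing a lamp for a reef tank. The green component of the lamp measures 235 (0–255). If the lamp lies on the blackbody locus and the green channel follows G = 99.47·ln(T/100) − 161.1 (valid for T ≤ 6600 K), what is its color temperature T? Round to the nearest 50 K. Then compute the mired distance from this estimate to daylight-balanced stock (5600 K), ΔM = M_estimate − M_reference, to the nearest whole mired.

+8 mireds

ln t = (235 + 161.1) / 99.47 = 3.9821.
t = e^3.9821 = 53.630.
T = 100·t = 5363 K → 5350 K to the nearest 50 K.
M_estimate = 10⁶/5350 = 186.92; M_reference = 10⁶/5600 = 178.57.
ΔM = 186.92 − 178.57 = 8.34 → +8 mireds.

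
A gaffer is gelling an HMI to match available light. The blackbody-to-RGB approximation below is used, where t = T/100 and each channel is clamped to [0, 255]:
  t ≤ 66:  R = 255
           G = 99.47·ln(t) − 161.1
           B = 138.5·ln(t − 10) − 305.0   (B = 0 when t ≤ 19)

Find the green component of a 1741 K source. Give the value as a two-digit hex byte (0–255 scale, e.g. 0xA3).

t = 1741/100 = 17.41; the t ≤ 66 branch applies.
G = 99.47·ln 17.41 − 161.1 = 99.47·2.8570 − 161.1 = 123.090.
Rounded: 123; in hex, 0x7B.

0x7B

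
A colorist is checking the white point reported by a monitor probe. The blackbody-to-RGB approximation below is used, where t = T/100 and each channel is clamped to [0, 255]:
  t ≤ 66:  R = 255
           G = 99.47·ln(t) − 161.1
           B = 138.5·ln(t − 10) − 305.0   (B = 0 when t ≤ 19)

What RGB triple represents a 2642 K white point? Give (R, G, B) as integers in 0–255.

(255, 165, 83)

t = 2642/100 = 26.42; the t ≤ 66 branch applies.
R = 255 by definition for t ≤ 66.
G = 99.47·ln 26.42 − 161.1 = 99.47·3.2741 − 161.1 = 164.577.
B = 138.5·ln(26.42 − 10) − 305.0 = 138.5·ln 16.42 − 305.0 = 138.5·2.7985 − 305.0 = 82.592.
Rounded: (255, 165, 83).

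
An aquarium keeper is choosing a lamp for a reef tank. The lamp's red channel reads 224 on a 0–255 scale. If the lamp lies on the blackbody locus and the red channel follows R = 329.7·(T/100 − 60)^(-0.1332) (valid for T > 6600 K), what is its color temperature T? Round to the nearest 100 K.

7800 K

(t − 60)^(-0.1332) = 224/329.7 = 0.67941.
t − 60 = 0.67941^(1/-0.1332) = 0.67941^(-7.508) = 18.209, so t = 78.209.
T = 100·t = 7821 K → 7800 K to the nearest 100 K.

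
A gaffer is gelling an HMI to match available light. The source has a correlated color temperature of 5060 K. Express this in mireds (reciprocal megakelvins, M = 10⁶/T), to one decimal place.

197.6 mireds

M = 10⁶ / 5060 = 197.628 → 197.6 mireds.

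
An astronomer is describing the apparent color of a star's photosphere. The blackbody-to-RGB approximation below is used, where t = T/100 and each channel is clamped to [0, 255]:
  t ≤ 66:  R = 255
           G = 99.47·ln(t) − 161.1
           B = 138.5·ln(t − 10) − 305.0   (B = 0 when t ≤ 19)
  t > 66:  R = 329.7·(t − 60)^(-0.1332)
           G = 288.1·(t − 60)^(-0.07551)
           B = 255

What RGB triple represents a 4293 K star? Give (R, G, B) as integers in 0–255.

(255, 213, 179)

t = 4293/100 = 42.93; the t ≤ 66 branch applies.
R = 255 by definition for t ≤ 66.
G = 99.47·ln 42.93 − 161.1 = 99.47·3.7596 − 161.1 = 212.865.
B = 138.5·ln(42.93 − 10) − 305.0 = 138.5·ln 32.93 − 305.0 = 138.5·3.4944 − 305.0 = 178.972.
Rounded: (255, 213, 179).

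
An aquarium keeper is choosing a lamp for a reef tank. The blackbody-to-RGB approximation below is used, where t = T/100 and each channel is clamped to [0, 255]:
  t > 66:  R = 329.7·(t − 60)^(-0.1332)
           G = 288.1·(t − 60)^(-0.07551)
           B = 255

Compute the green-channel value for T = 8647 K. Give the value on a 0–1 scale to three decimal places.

0.882

t = 8647/100 = 86.47; the t > 66 branch applies.
G = 288.1·(86.47 − 60)^(-0.07551) = 288.1·26.47^(-0.07551) = 288.1·0.78085 = 224.963.
On a 0–1 scale: 224.963/255 = 0.8822 → 0.882.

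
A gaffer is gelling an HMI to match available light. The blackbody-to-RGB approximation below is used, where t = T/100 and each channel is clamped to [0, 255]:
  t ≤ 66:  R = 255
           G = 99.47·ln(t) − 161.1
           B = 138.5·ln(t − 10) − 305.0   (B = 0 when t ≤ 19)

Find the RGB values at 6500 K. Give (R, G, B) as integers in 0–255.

t = 6500/100 = 65; the t ≤ 66 branch applies.
R = 255 by definition for t ≤ 66.
G = 99.47·ln 65 − 161.1 = 99.47·4.1744 − 161.1 = 254.126.
B = 138.5·ln(65 − 10) − 305.0 = 138.5·ln 55 − 305.0 = 138.5·4.0073 − 305.0 = 250.016.
Rounded: (255, 254, 250).

(255, 254, 250)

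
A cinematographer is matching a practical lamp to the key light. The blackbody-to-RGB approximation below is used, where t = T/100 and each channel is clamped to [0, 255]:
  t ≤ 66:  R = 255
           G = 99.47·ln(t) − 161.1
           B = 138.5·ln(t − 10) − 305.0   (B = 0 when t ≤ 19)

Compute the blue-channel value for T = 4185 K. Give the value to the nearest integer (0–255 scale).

t = 4185/100 = 41.85; the t ≤ 66 branch applies.
B = 138.5·ln(41.85 − 10) − 305.0 = 138.5·ln 31.85 − 305.0 = 138.5·3.4610 − 305.0 = 174.354.
Rounded: 174.

174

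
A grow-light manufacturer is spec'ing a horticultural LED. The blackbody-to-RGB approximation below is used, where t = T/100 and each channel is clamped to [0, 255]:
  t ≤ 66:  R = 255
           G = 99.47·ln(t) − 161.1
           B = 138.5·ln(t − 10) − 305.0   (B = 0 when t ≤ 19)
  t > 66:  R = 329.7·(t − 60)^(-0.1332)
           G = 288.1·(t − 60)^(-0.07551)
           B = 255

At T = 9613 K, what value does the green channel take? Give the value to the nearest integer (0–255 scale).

220

t = 9613/100 = 96.13; the t > 66 branch applies.
G = 288.1·(96.13 − 60)^(-0.07551) = 288.1·36.13^(-0.07551) = 288.1·0.76272 = 219.740.
Rounded: 220.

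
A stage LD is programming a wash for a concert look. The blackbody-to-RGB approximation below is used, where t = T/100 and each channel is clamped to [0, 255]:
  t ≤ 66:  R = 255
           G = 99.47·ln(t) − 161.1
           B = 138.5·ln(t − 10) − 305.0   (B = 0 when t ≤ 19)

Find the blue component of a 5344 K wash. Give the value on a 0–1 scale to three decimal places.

0.852

t = 5344/100 = 53.44; the t ≤ 66 branch applies.
B = 138.5·ln(53.44 − 10) − 305.0 = 138.5·ln 43.44 − 305.0 = 138.5·3.7714 − 305.0 = 217.336.
On a 0–1 scale: 217.336/255 = 0.8523 → 0.852.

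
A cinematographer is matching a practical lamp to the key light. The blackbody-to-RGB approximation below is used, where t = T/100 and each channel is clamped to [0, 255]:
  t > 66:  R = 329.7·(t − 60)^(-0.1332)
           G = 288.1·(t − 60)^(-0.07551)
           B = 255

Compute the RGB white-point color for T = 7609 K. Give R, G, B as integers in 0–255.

R=228, G=234, B=255

t = 7609/100 = 76.09; the t > 66 branch applies.
R = 329.7·(76.09 − 60)^(-0.1332) = 329.7·16.09^(-0.1332) = 329.7·0.69070 = 227.722.
G = 288.1·(76.09 − 60)^(-0.07551) = 288.1·16.09^(-0.07551) = 288.1·0.81076 = 233.580.
B = 255 by definition for t > 66.
Rounded: (228, 234, 255).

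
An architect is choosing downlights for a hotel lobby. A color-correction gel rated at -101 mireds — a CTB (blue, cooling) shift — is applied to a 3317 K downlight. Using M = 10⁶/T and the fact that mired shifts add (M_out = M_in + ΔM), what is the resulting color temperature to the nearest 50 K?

M_in = 10⁶/3317 = 301.48 mireds.
M_out = 301.48 + (-101) = 200.48 mireds.
T_out = 10⁶/200.48 = 4988.1 K → 5000 K.

5000 K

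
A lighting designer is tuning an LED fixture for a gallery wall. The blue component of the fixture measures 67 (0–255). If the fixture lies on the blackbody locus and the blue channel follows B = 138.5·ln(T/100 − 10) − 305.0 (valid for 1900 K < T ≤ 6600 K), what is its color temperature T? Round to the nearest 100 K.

2500 K

ln(t − 10) = (67 + 305.0) / 138.5 = 2.6859.
t − 10 = e^2.6859 = 14.672, so t = 24.672.
T = 100·t = 2467 K → 2500 K to the nearest 100 K.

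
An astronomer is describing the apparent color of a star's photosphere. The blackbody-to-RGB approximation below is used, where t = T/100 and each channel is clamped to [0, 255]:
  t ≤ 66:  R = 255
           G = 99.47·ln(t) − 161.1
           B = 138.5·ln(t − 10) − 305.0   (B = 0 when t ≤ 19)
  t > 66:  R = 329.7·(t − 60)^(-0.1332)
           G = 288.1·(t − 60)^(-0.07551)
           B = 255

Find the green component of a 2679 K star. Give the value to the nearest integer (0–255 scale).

166

t = 2679/100 = 26.79; the t ≤ 66 branch applies.
G = 99.47·ln 26.79 − 161.1 = 99.47·3.2880 − 161.1 = 165.960.
Rounded: 166.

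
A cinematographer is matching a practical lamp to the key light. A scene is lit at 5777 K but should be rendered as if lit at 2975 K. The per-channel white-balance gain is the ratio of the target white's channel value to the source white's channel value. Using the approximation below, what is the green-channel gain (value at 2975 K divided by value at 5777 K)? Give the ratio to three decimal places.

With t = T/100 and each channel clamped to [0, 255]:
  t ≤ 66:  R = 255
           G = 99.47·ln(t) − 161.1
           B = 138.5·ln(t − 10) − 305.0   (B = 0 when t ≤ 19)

At 5777 K (t = 57.77):
  G = 99.47·ln 57.77 − 161.1 = 99.47·4.0565 − 161.1 = 242.397.
At 2975 K (t = 29.75):
  G = 99.47·ln 29.75 − 161.1 = 99.47·3.3928 − 161.1 = 176.385.
Gain = 176.385 / 242.397 = 0.7277 → 0.728.

0.728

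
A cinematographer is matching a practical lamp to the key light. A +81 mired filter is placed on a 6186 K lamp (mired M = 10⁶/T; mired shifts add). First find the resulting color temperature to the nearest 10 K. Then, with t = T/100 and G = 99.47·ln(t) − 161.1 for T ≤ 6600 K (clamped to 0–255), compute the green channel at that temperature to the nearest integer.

M_in = 10⁶/6186 = 161.66; M_out = 161.66 + (+81) = 242.66.
T_out = 10⁶/242.66 = 4121.1 K → 4120 K; t = 41.2.
G = 99.47·ln 41.2 − 161.1 = 99.47·3.7184 − 161.1 = 208.773.
Rounded: 209.

209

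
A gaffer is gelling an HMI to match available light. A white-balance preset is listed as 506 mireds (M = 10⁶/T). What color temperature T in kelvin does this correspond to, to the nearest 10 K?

1980 K

T = 10⁶ / 506 = 1976.28 K → 1980 K.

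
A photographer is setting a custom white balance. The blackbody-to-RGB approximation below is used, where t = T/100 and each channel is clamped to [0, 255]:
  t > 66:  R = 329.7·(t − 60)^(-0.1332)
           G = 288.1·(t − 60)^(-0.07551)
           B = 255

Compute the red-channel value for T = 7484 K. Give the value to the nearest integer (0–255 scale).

230

t = 7484/100 = 74.84; the t > 66 branch applies.
R = 329.7·(74.84 − 60)^(-0.1332) = 329.7·14.84^(-0.1332) = 329.7·0.69818 = 230.189.
Rounded: 230.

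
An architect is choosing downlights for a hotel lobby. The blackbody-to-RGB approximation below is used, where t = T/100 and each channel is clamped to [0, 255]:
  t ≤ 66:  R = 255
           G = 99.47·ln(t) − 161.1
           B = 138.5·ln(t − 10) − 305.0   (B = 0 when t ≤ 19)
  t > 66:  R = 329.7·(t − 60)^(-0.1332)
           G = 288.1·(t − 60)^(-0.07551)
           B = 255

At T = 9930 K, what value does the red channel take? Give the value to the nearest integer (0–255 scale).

t = 9930/100 = 99.3; the t > 66 branch applies.
R = 329.7·(99.3 − 60)^(-0.1332) = 329.7·39.3^(-0.1332) = 329.7·0.61323 = 202.184.
Rounded: 202.

202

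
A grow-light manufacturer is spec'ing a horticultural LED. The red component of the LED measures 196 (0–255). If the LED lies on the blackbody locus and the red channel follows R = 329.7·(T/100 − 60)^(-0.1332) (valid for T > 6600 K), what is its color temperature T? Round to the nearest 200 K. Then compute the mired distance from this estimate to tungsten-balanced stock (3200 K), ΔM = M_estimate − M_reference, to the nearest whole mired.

(t − 60)^(-0.1332) = 196/329.7 = 0.59448.
t − 60 = 0.59448^(1/-0.1332) = 0.59448^(-7.508) = 49.621, so t = 109.621.
T = 100·t = 10962 K → 11000 K to the nearest 200 K.
M_estimate = 10⁶/11000 = 90.91; M_reference = 10⁶/3200 = 312.50.
ΔM = 90.91 − 312.50 = -221.59 → -222 mireds.

-222 mireds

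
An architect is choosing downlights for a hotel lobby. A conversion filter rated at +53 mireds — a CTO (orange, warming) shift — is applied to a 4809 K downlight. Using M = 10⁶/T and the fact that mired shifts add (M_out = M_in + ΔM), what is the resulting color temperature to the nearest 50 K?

M_in = 10⁶/4809 = 207.94 mireds.
M_out = 207.94 + (+53) = 260.94 mireds.
T_out = 10⁶/260.94 = 3832.2 K → 3850 K.

3850 K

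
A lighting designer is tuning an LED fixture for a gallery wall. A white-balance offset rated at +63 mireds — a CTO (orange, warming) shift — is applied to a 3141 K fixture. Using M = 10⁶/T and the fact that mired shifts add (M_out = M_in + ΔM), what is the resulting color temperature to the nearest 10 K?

2620 K

M_in = 10⁶/3141 = 318.37 mireds.
M_out = 318.37 + (+63) = 381.37 mireds.
T_out = 10⁶/381.37 = 2622.1 K → 2620 K.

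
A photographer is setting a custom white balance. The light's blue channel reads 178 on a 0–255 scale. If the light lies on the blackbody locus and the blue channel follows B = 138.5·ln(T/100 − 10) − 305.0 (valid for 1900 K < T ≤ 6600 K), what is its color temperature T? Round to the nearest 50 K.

ln(t − 10) = (178 + 305.0) / 138.5 = 3.4874.
t − 10 = e^3.4874 = 32.700, so t = 42.700.
T = 100·t = 4270 K → 4250 K to the nearest 50 K.

4250 K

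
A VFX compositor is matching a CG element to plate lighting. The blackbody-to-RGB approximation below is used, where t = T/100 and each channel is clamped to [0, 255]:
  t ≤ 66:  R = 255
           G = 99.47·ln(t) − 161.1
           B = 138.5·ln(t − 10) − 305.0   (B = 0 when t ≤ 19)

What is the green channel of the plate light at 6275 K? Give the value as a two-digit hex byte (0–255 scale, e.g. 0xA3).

0xFB

t = 6275/100 = 62.75; the t ≤ 66 branch applies.
G = 99.47·ln 62.75 − 161.1 = 99.47·4.1392 − 161.1 = 250.622.
Rounded: 251; in hex, 0xFB.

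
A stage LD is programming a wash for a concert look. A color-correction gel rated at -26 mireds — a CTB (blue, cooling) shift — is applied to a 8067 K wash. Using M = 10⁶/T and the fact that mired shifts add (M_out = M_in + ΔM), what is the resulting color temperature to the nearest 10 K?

10210 K

M_in = 10⁶/8067 = 123.96 mireds.
M_out = 123.96 + (-26) = 97.96 mireds.
T_out = 10⁶/97.96 = 10208.1 K → 10210 K.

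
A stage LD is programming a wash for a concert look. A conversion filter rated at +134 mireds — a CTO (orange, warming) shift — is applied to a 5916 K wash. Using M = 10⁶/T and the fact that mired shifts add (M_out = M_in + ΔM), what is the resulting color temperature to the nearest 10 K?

3300 K

M_in = 10⁶/5916 = 169.03 mireds.
M_out = 169.03 + (+134) = 303.03 mireds.
T_out = 10⁶/303.03 = 3300.0 K → 3300 K.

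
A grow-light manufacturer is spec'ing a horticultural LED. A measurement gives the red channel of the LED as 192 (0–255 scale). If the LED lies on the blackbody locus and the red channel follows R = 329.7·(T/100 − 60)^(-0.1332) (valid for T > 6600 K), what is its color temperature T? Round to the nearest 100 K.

(t − 60)^(-0.1332) = 192/329.7 = 0.58235.
t − 60 = 0.58235^(1/-0.1332) = 0.58235^(-7.508) = 57.929, so t = 117.929.
T = 100·t = 11793 K → 11800 K to the nearest 100 K.

11800 K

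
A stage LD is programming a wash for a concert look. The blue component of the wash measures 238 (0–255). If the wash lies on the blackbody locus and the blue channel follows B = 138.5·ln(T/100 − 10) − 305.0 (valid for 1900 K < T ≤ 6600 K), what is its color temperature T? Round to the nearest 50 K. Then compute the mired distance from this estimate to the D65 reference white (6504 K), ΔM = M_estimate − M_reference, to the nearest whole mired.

ln(t − 10) = (238 + 305.0) / 138.5 = 3.9206.
t − 10 = e^3.9206 = 50.430, so t = 60.430.
T = 100·t = 6043 K → 6050 K to the nearest 50 K.
M_estimate = 10⁶/6050 = 165.29; M_reference = 10⁶/6504 = 153.75.
ΔM = 165.29 − 153.75 = 11.54 → +12 mireds.

+12 mireds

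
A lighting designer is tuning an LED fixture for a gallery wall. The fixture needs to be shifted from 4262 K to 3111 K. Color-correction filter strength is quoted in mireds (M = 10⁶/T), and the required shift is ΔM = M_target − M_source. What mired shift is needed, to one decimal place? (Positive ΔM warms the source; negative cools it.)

M_source = 10⁶/4262 = 234.632; M_target = 10⁶/3111 = 321.440.
ΔM = 321.440 − 234.632 = 86.808 → +86.8 mireds, a warming shift.

+86.8 mireds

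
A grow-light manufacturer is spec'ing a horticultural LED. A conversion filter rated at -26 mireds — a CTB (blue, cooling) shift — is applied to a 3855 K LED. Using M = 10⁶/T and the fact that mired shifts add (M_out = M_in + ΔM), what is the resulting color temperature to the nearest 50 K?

4300 K

M_in = 10⁶/3855 = 259.40 mireds.
M_out = 259.40 + (-26) = 233.40 mireds.
T_out = 10⁶/233.40 = 4284.4 K → 4300 K.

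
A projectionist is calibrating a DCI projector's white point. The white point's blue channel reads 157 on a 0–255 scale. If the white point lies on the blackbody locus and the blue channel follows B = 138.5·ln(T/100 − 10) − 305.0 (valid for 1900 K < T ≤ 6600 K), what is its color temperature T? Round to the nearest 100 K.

3800 K

ln(t − 10) = (157 + 305.0) / 138.5 = 3.3357.
t − 10 = e^3.3357 = 28.099, so t = 38.099.
T = 100·t = 3810 K → 3800 K to the nearest 100 K.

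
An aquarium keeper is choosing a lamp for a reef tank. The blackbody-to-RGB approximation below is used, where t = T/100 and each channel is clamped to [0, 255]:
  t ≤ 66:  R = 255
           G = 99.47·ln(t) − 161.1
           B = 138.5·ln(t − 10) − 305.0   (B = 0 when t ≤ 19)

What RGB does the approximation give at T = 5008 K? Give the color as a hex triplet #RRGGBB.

#FFE4CE

t = 5008/100 = 50.08; the t ≤ 66 branch applies.
R = 255 by definition for t ≤ 66.
G = 99.47·ln 50.08 − 161.1 = 99.47·3.9136 − 161.1 = 228.188.
B = 138.5·ln(50.08 − 10) − 305.0 = 138.5·ln 40.08 − 305.0 = 138.5·3.6909 − 305.0 = 206.187.
Rounded: (255, 228, 206).
In hex: #FFE4CE.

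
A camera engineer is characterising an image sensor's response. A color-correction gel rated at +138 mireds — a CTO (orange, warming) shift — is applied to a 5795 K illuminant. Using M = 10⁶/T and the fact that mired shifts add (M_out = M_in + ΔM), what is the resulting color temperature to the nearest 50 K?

3200 K

M_in = 10⁶/5795 = 172.56 mireds.
M_out = 172.56 + (+138) = 310.56 mireds.
T_out = 10⁶/310.56 = 3220.0 K → 3200 K.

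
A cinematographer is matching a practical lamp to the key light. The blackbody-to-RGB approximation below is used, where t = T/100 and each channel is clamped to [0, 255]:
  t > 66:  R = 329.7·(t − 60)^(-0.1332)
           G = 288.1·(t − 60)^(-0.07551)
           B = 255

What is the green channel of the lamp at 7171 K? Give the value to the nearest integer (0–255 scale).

t = 7171/100 = 71.71; the t > 66 branch applies.
G = 288.1·(71.71 − 60)^(-0.07551) = 288.1·11.71^(-0.07551) = 288.1·0.83045 = 239.253.
Rounded: 239.

239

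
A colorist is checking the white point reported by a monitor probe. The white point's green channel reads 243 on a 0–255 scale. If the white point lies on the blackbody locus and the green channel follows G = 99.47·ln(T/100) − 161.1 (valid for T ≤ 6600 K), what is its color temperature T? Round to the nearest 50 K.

5800 K

ln t = (243 + 161.1) / 99.47 = 4.0625.
t = e^4.0625 = 58.121.
T = 100·t = 5812 K → 5800 K to the nearest 50 K.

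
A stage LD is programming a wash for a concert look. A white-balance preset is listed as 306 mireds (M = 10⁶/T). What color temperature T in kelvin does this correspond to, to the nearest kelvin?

T = 10⁶ / 306 = 3267.97 K → 3268 K.

3268 K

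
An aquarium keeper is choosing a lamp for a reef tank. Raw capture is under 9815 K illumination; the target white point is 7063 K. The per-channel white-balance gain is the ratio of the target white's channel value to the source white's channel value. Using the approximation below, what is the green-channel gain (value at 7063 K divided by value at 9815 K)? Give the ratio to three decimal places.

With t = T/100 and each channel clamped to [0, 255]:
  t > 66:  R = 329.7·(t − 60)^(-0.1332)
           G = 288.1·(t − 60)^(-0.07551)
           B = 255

At 9815 K (t = 98.15):
  G = 288.1·(98.15 − 60)^(-0.07551) = 288.1·38.15^(-0.07551) = 288.1·0.75959 = 218.839.
At 7063 K (t = 70.63):
  G = 288.1·(70.63 − 60)^(-0.07551) = 288.1·10.63^(-0.07551) = 288.1·0.83654 = 241.007.
Gain = 241.007 / 218.839 = 1.1013 → 1.101.

1.101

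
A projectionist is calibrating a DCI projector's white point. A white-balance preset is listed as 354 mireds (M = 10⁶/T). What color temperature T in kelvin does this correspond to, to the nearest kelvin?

2825 K

T = 10⁶ / 354 = 2824.86 K → 2825 K.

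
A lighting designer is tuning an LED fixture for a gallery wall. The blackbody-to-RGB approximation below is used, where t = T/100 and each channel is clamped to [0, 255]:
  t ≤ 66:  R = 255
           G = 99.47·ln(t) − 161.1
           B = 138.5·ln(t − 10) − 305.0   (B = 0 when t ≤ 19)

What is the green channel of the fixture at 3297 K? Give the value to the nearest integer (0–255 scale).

187

t = 3297/100 = 32.97; the t ≤ 66 branch applies.
G = 99.47·ln 32.97 − 161.1 = 99.47·3.4956 − 161.1 = 186.607.
Rounded: 187.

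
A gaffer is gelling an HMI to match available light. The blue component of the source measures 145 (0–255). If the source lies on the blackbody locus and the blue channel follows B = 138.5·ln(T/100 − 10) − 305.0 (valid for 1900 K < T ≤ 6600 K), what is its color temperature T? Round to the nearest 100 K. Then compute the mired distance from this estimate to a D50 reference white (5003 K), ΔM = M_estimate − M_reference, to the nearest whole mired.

+78 mireds

ln(t − 10) = (145 + 305.0) / 138.5 = 3.2491.
t − 10 = e^3.2491 = 25.767, so t = 35.767.
T = 100·t = 3577 K → 3600 K to the nearest 100 K.
M_estimate = 10⁶/3600 = 277.78; M_reference = 10⁶/5003 = 199.88.
ΔM = 277.78 − 199.88 = 77.90 → +78 mireds.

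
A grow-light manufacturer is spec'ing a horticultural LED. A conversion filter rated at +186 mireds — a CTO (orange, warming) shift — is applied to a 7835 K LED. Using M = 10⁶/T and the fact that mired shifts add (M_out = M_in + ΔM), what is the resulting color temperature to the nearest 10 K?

M_in = 10⁶/7835 = 127.63 mireds.
M_out = 127.63 + (+186) = 313.63 mireds.
T_out = 10⁶/313.63 = 3188.4 K → 3190 K.

3190 K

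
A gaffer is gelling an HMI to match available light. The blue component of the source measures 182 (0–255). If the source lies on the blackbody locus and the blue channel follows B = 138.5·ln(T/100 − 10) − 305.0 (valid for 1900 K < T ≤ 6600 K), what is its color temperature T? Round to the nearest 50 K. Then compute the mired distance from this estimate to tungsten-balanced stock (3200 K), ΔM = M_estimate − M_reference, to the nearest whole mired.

-83 mireds

ln(t − 10) = (182 + 305.0) / 138.5 = 3.5162.
t − 10 = e^3.5162 = 33.658, so t = 43.658.
T = 100·t = 4366 K → 4350 K to the nearest 50 K.
M_estimate = 10⁶/4350 = 229.89; M_reference = 10⁶/3200 = 312.50.
ΔM = 229.89 − 312.50 = -82.61 → -83 mireds.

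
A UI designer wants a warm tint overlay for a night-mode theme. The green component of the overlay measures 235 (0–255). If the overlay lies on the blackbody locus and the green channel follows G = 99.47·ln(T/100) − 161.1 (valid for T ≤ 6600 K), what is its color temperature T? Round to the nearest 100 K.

ln t = (235 + 161.1) / 99.47 = 3.9821.
t = e^3.9821 = 53.630.
T = 100·t = 5363 K → 5400 K to the nearest 100 K.

5400 K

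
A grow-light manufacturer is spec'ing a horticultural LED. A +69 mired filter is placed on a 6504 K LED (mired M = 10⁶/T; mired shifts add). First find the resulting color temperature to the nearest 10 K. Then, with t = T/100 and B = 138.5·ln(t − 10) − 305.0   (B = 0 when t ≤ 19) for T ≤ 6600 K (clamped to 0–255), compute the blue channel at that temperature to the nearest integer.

187

M_in = 10⁶/6504 = 153.75; M_out = 153.75 + (+69) = 222.75.
T_out = 10⁶/222.75 = 4489.3 K → 4490 K; t = 44.9.
B = 138.5·ln(44.9 − 10) − 305.0 = 138.5·ln 34.9 − 305.0 = 138.5·3.5525 − 305.0 = 187.019.
Rounded: 187.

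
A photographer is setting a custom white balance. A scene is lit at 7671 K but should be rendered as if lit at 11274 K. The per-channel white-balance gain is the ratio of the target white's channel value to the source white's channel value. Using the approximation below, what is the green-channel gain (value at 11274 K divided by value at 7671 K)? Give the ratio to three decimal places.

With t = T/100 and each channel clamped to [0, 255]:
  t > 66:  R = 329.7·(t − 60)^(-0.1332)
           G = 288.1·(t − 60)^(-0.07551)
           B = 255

0.917

At 7671 K (t = 76.71):
  G = 288.1·(76.71 − 60)^(-0.07551) = 288.1·16.71^(-0.07551) = 288.1·0.80845 = 232.914.
At 11274 K (t = 112.74):
  G = 288.1·(112.74 − 60)^(-0.07551) = 288.1·52.74^(-0.07551) = 288.1·0.74124 = 213.552.
Gain = 213.552 / 232.914 = 0.9169 → 0.917.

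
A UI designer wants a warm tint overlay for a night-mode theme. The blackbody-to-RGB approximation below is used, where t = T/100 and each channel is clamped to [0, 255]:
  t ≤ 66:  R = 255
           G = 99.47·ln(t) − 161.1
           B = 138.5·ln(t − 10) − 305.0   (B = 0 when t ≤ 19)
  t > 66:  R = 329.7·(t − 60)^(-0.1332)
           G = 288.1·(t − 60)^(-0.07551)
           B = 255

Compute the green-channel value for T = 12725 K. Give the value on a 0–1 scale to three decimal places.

0.822

t = 12725/100 = 127.25; the t > 66 branch applies.
G = 288.1·(127.25 − 60)^(-0.07551) = 288.1·67.25^(-0.07551) = 288.1·0.72776 = 209.669.
On a 0–1 scale: 209.669/255 = 0.8222 → 0.822.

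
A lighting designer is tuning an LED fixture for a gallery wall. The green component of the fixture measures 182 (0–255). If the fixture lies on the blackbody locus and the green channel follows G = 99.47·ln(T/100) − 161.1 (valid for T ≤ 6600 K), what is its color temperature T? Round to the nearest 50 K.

ln t = (182 + 161.1) / 99.47 = 3.4493.
t = e^3.4493 = 31.478.
T = 100·t = 3148 K → 3150 K to the nearest 50 K.

3150 K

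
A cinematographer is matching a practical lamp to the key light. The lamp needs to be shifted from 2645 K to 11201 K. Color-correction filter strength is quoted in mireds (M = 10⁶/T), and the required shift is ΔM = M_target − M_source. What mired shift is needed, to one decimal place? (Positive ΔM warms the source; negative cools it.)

M_source = 10⁶/2645 = 378.072; M_target = 10⁶/11201 = 89.278.
ΔM = 89.278 − 378.072 = -288.794 → -288.8 mireds, a cooling shift.

-288.8 mireds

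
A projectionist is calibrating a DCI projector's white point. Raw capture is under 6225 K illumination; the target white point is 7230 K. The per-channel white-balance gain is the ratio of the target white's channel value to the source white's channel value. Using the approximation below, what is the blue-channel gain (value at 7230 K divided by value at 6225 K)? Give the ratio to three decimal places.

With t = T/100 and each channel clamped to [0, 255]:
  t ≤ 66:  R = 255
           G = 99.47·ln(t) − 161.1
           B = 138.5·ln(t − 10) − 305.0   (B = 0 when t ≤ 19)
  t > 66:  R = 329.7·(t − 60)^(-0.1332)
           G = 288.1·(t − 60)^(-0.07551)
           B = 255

1.050

At 6225 K (t = 62.25):
  B = 138.5·ln(62.25 − 10) − 305.0 = 138.5·ln 52.25 − 305.0 = 138.5·3.9560 − 305.0 = 242.912.
At 7230 K (t = 72.3):
  B = 255 by definition for t > 66.
Gain = 255.000 / 242.912 = 1.0498 → 1.050.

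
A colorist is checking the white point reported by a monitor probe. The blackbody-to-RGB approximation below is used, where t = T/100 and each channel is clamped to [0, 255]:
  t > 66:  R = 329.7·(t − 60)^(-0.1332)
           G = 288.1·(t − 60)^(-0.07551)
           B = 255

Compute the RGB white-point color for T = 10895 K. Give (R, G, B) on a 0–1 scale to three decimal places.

t = 10895/100 = 108.95; the t > 66 branch applies.
R = 329.7·(108.95 − 60)^(-0.1332) = 329.7·48.95^(-0.1332) = 329.7·0.59556 = 196.356.
G = 288.1·(108.95 − 60)^(-0.07551) = 288.1·48.95^(-0.07551) = 288.1·0.74543 = 214.758.
B = 255 by definition for t > 66.
Dividing each by 255: (0.7700, 0.8422, 1.0000) → (0.770, 0.842, 1.000).

(0.770, 0.842, 1.000)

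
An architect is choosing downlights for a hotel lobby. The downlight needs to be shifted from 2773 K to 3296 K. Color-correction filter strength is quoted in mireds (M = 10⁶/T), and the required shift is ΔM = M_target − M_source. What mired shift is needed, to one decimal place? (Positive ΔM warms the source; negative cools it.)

M_source = 10⁶/2773 = 360.620; M_target = 10⁶/3296 = 303.398.
ΔM = 303.398 − 360.620 = -57.222 → -57.2 mireds, a cooling shift.

-57.2 mireds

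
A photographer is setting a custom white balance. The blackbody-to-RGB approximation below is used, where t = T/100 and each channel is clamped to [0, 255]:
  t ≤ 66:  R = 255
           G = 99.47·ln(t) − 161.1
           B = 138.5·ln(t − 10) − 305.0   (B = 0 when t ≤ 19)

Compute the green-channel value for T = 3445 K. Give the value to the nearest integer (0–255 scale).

t = 3445/100 = 34.45; the t ≤ 66 branch applies.
G = 99.47·ln 34.45 − 161.1 = 99.47·3.5395 − 161.1 = 190.975.
Rounded: 191.

191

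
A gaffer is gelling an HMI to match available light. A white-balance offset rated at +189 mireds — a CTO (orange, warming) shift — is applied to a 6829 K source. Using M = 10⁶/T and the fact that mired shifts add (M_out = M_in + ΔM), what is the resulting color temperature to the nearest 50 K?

M_in = 10⁶/6829 = 146.43 mireds.
M_out = 146.43 + (+189) = 335.43 mireds.
T_out = 10⁶/335.43 = 2981.2 K → 3000 K.

3000 K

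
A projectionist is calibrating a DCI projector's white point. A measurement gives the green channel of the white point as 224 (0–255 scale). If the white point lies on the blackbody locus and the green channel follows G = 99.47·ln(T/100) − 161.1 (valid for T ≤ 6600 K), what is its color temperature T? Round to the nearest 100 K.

4800 K

ln t = (224 + 161.1) / 99.47 = 3.8715.
t = e^3.8715 = 48.015.
T = 100·t = 4802 K → 4800 K to the nearest 100 K.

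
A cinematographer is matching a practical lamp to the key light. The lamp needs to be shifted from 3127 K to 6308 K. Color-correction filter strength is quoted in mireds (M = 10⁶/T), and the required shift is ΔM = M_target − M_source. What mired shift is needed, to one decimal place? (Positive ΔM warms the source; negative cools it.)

M_source = 10⁶/3127 = 319.795; M_target = 10⁶/6308 = 158.529.
ΔM = 158.529 − 319.795 = -161.266 → -161.3 mireds, a cooling shift.

-161.3 mireds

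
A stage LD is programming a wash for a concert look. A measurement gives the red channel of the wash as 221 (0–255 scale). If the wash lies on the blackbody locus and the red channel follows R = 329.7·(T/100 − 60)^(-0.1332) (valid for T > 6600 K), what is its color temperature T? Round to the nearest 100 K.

(t − 60)^(-0.1332) = 221/329.7 = 0.67031.
t − 60 = 0.67031^(1/-0.1332) = 0.67031^(-7.508) = 20.149, so t = 80.149.
T = 100·t = 8015 K → 8000 K to the nearest 100 K.

8000 K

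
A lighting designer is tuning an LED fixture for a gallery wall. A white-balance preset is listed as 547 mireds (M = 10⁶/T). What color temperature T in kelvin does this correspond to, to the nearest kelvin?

1828 K

T = 10⁶ / 547 = 1828.15 K → 1828 K.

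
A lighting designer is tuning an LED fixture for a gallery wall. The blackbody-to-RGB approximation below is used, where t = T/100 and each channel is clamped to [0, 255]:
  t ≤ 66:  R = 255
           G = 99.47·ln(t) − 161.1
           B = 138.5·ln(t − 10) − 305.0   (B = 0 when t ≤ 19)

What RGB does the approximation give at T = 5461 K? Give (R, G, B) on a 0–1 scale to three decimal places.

t = 5461/100 = 54.61; the t ≤ 66 branch applies.
R = 255 by definition for t ≤ 66.
G = 99.47·ln 54.61 − 161.1 = 99.47·4.0002 − 161.1 = 236.802.
B = 138.5·ln(54.61 − 10) − 305.0 = 138.5·ln 44.61 − 305.0 = 138.5·3.7980 − 305.0 = 221.017.
Dividing each by 255: (1.0000, 0.9286, 0.8667) → (1.000, 0.929, 0.867).

(1.000, 0.929, 0.867)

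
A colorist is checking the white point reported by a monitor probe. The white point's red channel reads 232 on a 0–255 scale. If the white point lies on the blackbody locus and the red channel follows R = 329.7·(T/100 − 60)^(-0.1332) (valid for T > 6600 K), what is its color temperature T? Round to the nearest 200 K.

(t − 60)^(-0.1332) = 232/329.7 = 0.70367.
t − 60 = 0.70367^(1/-0.1332) = 0.70367^(-7.508) = 13.992, so t = 73.992.
T = 100·t = 7399 K → 7400 K to the nearest 200 K.

7400 K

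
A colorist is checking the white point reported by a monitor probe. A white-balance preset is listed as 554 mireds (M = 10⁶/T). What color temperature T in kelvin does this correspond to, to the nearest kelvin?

T = 10⁶ / 554 = 1805.05 K → 1805 K.

1805 K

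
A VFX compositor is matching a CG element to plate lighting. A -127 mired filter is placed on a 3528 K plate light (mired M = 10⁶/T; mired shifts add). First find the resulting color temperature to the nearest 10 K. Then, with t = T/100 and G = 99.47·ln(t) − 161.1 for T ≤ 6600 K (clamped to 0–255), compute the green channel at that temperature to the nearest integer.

252

M_in = 10⁶/3528 = 283.45; M_out = 283.45 + (-127) = 156.45.
T_out = 10⁶/156.45 = 6392.0 K → 6390 K; t = 63.9.
G = 99.47·ln 63.9 − 161.1 = 99.47·4.1573 − 161.1 = 252.429.
Rounded: 252.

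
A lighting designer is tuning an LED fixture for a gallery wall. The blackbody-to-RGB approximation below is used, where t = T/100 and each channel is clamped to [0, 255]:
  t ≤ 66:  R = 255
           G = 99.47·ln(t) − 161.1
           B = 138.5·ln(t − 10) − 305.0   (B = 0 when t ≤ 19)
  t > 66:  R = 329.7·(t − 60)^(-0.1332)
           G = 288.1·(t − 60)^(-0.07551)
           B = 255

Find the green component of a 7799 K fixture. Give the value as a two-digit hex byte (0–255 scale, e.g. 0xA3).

t = 7799/100 = 77.99; the t > 66 branch applies.
G = 288.1·(77.99 − 60)^(-0.07551) = 288.1·17.99^(-0.07551) = 288.1·0.80396 = 231.620.
Rounded: 232; in hex, 0xE8.

0xE8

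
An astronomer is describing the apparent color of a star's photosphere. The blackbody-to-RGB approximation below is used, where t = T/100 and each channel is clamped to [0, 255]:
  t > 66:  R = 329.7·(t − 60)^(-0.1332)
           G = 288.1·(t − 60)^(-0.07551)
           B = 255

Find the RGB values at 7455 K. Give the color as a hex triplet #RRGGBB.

t = 7455/100 = 74.55; the t > 66 branch applies.
R = 329.7·(74.55 − 60)^(-0.1332) = 329.7·14.55^(-0.1332) = 329.7·0.70001 = 230.795.
G = 288.1·(74.55 − 60)^(-0.07551) = 288.1·14.55^(-0.07551) = 288.1·0.81694 = 235.362.
B = 255 by definition for t > 66.
Rounded: (231, 235, 255).
In hex: #E7EBFF.

#E7EBFF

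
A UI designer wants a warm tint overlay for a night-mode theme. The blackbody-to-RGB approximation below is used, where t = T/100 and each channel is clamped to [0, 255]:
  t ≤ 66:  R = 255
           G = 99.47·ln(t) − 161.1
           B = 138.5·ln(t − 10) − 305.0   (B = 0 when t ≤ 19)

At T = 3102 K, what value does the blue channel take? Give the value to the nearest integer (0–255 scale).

t = 3102/100 = 31.02; the t ≤ 66 branch applies.
B = 138.5·ln(31.02 − 10) − 305.0 = 138.5·ln 21.02 − 305.0 = 138.5·3.0455 − 305.0 = 116.798.
Rounded: 117.

117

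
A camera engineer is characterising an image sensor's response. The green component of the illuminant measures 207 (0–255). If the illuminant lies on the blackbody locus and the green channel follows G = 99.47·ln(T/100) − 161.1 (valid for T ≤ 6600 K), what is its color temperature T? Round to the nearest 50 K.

4050 K

ln t = (207 + 161.1) / 99.47 = 3.7006.
t = e^3.7006 = 40.472.
T = 100·t = 4047 K → 4050 K to the nearest 50 K.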